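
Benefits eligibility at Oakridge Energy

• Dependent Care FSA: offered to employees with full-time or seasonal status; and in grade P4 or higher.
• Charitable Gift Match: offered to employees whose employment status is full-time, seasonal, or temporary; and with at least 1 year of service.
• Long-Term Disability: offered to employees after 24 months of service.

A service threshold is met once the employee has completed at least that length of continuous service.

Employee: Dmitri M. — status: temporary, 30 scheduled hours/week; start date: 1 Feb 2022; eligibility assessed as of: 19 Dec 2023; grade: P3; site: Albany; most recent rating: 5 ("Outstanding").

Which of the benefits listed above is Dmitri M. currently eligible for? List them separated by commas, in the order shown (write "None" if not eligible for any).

Charitable Gift Match

Service from 1 Feb 2022 to 19 Dec 2023: 686 days.
Dependent Care FSA — status temporary ✗ (requires full-time or seasonal) → not eligible.
Charitable Gift Match — status temporary ✓; service 686 days ≥ 1 year (≈365 days) ✓ → eligible.
Long-Term Disability — service 686 days < 24 months (≈720 days) ✗ → not eligible.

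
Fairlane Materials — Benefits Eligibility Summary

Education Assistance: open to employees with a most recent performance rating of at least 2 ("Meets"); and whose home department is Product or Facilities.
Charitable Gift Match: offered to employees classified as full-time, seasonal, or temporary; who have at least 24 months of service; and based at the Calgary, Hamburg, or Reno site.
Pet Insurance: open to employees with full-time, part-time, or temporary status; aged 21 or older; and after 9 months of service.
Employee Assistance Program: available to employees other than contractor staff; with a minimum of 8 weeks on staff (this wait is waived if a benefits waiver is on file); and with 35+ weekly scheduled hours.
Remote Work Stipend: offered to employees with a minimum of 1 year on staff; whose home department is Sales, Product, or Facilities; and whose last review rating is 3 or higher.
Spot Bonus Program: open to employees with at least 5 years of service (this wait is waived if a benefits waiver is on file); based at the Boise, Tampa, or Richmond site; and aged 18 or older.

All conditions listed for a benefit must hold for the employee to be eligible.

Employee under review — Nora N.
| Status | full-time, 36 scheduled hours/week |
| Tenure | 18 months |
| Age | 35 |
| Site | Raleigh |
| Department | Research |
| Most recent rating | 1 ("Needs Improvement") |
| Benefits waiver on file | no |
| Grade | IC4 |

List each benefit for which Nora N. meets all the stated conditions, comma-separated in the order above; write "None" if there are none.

Education Assistance — rating 1 < 2 ✗ → not eligible.
Charitable Gift Match — status full-time ✓; service 18 months < 24 months ✗ → not eligible.
Pet Insurance — status full-time ✓; age 35 ≥ 21 ✓; service 18 months ≥ 9 months ✓ → eligible.
Employee Assistance Program — status full-time ✓ (not excluded); no waiver, service 18 months ≥ 8 weeks (≈56 days) ✓; 36 hrs/wk ≥ 35 ✓ → eligible.
Remote Work Stipend — service 18 months ≥ 1 year (≈365 days) ✓; dept Research ✗ → not eligible.
Spot Bonus Program — no waiver, service 18 months < 5 years (≈1825 days) ✗ → not eligible.

Pet Insurance, Employee Assistance Program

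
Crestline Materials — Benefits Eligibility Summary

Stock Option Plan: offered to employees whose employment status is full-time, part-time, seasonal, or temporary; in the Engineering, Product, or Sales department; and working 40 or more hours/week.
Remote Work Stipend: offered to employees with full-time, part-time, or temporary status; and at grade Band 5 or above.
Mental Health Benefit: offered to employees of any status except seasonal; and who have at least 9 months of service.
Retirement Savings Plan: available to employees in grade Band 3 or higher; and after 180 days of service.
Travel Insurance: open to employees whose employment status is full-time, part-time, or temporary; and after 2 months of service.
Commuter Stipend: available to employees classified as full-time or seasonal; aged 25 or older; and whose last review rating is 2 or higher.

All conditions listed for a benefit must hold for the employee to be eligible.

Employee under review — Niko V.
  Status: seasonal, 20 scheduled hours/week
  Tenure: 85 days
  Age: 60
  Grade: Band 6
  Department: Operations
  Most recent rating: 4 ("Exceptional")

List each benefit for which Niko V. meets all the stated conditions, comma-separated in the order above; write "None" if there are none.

Commuter Stipend

Stock Option Plan — status seasonal ✓; dept Operations ✗ → not eligible.
Remote Work Stipend — status seasonal ✗ (requires full-time, part-time, or temporary) → not eligible.
Mental Health Benefit — status seasonal ✗ (excluded) → not eligible.
Retirement Savings Plan — grade Band 6 ≥ Band 3 ✓; service 85 days < 180 days ✗ → not eligible.
Travel Insurance — status seasonal ✗ (requires full-time, part-time, or temporary) → not eligible.
Commuter Stipend — status seasonal ✓; age 60 ≥ 25 ✓; rating 4 ≥ 2 ✓ → eligible.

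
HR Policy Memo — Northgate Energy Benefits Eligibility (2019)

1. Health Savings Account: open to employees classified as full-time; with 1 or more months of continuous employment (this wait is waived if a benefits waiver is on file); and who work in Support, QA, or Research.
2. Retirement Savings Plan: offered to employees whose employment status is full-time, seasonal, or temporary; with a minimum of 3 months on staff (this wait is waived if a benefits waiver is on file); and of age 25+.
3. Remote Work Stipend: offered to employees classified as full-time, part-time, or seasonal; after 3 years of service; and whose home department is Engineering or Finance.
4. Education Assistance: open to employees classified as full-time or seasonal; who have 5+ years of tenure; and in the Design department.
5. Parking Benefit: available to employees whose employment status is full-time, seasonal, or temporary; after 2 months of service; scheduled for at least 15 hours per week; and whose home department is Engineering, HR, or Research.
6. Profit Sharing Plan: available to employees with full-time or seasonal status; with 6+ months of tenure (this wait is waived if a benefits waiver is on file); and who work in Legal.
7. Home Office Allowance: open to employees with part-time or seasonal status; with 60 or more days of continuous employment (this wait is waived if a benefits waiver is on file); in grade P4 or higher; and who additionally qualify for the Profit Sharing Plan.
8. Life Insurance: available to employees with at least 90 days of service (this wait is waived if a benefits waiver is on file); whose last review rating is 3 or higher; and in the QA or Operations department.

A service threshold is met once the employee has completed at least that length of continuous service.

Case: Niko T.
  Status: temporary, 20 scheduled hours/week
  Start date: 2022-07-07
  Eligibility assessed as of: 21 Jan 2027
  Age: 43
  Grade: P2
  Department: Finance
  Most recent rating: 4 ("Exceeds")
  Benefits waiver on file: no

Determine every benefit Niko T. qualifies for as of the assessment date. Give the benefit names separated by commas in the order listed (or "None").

Retirement Savings Plan

Service from 2022-07-07 to 21 Jan 2027: 1659 days.
Health Savings Account — status temporary ✗ (requires full-time) → not eligible.
Retirement Savings Plan — status temporary ✓; no waiver, service 1659 days ≥ 3 months (≈90 days) ✓; age 43 ≥ 25 ✓ → eligible.
Remote Work Stipend — status temporary ✗ (requires full-time, part-time, or seasonal) → not eligible.
Education Assistance — status temporary ✗ (requires full-time or seasonal) → not eligible.
Parking Benefit — status temporary ✓; service 1659 days ≥ 2 months (≈60 days) ✓; 20 hrs/wk ≥ 15 ✓; dept Finance ✗ → not eligible.
Profit Sharing Plan — status temporary ✗ (requires full-time or seasonal) → not eligible.
Home Office Allowance — status temporary ✗ (requires part-time or seasonal) → not eligible.
Life Insurance — no waiver, service 1659 days ≥ 90 days ✓; rating 4 ≥ 3 ✓; dept Finance ✗ → not eligible.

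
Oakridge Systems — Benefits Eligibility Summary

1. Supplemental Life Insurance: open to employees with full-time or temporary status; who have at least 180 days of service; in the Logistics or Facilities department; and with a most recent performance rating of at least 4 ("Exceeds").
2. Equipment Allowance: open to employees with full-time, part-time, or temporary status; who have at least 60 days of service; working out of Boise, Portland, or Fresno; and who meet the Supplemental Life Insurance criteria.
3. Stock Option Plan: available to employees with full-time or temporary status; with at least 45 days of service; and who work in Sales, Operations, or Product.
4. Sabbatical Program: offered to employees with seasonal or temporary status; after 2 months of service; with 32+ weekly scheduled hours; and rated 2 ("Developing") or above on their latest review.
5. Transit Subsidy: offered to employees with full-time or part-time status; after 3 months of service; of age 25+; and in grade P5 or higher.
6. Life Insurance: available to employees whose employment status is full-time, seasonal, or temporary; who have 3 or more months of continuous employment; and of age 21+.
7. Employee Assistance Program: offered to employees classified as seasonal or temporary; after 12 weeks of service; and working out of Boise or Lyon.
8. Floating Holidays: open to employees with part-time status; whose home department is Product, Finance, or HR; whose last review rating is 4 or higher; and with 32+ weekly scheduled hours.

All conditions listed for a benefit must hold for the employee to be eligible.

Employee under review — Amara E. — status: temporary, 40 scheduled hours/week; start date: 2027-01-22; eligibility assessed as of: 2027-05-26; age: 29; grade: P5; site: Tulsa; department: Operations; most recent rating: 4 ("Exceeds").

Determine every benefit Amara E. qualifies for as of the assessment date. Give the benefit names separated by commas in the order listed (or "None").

Service from 2027-01-22 to 2027-05-26: 124 days.
Supplemental Life Insurance — status temporary ✓; service 124 days < 180 days ✗ → not eligible.
Equipment Allowance — status temporary ✓; service 124 days ≥ 60 days ✓; site Tulsa ✗ (not Boise, Portland, or Fresno) → not eligible.
Stock Option Plan — status temporary ✓; service 124 days ≥ 45 days ✓; dept Operations ✓ → eligible.
Sabbatical Program — status temporary ✓; service 124 days ≥ 2 months (≈60 days) ✓; 40 hrs/wk ≥ 32 ✓; rating 4 ≥ 2 ✓ → eligible.
Transit Subsidy — status temporary ✗ (requires full-time or part-time) → not eligible.
Life Insurance — status temporary ✓; service 124 days ≥ 3 months (≈90 days) ✓; age 29 ≥ 21 ✓ → eligible.
Employee Assistance Program — status temporary ✓; service 124 days ≥ 12 weeks (≈84 days) ✓; site Tulsa ✗ (not Boise or Lyon) → not eligible.
Floating Holidays — status temporary ✗ (requires part-time) → not eligible.

Stock Option Plan, Sabbatical Program, Life Insurance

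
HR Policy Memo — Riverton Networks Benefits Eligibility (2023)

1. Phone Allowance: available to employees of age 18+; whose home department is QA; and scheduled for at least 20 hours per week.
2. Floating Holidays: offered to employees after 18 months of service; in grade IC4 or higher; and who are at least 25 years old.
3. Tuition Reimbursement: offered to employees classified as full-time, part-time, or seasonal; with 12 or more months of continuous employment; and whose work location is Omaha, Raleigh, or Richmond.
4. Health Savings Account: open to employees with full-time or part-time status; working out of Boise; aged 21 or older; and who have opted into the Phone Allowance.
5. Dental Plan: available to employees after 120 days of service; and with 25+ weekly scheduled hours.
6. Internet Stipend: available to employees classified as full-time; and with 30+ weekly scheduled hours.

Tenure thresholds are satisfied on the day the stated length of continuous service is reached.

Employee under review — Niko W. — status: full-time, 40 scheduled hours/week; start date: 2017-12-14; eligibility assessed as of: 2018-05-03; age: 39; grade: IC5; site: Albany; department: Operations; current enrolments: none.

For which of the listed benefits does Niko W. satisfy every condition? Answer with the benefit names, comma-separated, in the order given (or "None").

Service from 2017-12-14 to 2018-05-03: 140 days.
Phone Allowance — age 39 ≥ 18 ✓; dept Operations ✗ → not eligible.
Floating Holidays — service 140 days < 18 months (≈540 days) ✗ → not eligible.
Tuition Reimbursement — status full-time ✓; service 140 days < 12 months (≈360 days) ✗ → not eligible.
Health Savings Account — status full-time ✓; site Albany ✗ (not Boise) → not eligible.
Dental Plan — service 140 days ≥ 120 days ✓; 40 hrs/wk ≥ 25 ✓ → eligible.
Internet Stipend — status full-time ✓; 40 hrs/wk ≥ 30 ✓ → eligible.

Dental Plan, Internet Stipend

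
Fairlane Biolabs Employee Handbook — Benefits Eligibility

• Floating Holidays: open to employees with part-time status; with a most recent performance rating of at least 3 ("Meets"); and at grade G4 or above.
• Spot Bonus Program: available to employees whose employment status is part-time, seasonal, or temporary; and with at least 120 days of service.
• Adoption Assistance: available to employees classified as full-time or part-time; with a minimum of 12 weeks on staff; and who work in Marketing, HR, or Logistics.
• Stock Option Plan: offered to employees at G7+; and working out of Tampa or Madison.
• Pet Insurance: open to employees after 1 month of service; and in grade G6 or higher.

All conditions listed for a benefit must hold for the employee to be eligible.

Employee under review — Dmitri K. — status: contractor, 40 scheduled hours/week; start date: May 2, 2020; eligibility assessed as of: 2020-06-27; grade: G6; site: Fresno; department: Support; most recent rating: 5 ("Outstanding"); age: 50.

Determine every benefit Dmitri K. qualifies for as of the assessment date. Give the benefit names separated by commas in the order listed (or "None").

Pet Insurance

Service from May 2, 2020 to 2020-06-27: 56 days.
Floating Holidays — status contractor ✗ (requires part-time) → not eligible.
Spot Bonus Program — status contractor ✗ (requires part-time, seasonal, or temporary) → not eligible.
Adoption Assistance — status contractor ✗ (requires full-time or part-time) → not eligible.
Stock Option Plan — grade G6 < G7 ✗ → not eligible.
Pet Insurance — service 56 days ≥ 1 month (≈30 days) ✓; grade G6 ≥ G6 ✓ → eligible.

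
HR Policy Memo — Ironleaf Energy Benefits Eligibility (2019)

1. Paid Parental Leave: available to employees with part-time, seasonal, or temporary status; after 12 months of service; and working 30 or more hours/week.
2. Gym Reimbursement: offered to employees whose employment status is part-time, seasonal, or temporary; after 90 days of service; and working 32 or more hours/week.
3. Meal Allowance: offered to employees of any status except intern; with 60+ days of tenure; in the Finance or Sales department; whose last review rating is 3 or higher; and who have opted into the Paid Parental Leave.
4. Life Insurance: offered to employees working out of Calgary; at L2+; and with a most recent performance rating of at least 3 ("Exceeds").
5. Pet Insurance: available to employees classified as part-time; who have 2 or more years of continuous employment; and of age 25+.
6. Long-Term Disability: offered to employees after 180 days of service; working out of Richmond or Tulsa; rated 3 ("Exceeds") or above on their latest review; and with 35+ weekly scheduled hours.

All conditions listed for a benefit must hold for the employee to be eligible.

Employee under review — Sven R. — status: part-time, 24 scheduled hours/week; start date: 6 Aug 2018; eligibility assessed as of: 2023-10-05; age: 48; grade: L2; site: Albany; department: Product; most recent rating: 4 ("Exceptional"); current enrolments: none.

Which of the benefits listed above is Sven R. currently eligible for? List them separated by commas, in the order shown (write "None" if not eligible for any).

Service from 6 Aug 2018 to 2023-10-05: 1886 days.
Paid Parental Leave — status part-time ✓; service 1886 days ≥ 12 months (≈360 days) ✓; 24 hrs/wk < 30 ✗ → not eligible.
Gym Reimbursement — status part-time ✓; service 1886 days ≥ 90 days ✓; 24 hrs/wk < 32 ✗ → not eligible.
Meal Allowance — status part-time ✓ (not excluded); service 1886 days ≥ 60 days ✓; dept Product ✗ → not eligible.
Life Insurance — site Albany ✗ (not Calgary) → not eligible.
Pet Insurance — status part-time ✓; service 1886 days ≥ 2 years (≈730 days) ✓; age 48 ≥ 25 ✓ → eligible.
Long-Term Disability — service 1886 days ≥ 180 days ✓; site Albany ✗ (not Richmond or Tulsa) → not eligible.

Pet Insurance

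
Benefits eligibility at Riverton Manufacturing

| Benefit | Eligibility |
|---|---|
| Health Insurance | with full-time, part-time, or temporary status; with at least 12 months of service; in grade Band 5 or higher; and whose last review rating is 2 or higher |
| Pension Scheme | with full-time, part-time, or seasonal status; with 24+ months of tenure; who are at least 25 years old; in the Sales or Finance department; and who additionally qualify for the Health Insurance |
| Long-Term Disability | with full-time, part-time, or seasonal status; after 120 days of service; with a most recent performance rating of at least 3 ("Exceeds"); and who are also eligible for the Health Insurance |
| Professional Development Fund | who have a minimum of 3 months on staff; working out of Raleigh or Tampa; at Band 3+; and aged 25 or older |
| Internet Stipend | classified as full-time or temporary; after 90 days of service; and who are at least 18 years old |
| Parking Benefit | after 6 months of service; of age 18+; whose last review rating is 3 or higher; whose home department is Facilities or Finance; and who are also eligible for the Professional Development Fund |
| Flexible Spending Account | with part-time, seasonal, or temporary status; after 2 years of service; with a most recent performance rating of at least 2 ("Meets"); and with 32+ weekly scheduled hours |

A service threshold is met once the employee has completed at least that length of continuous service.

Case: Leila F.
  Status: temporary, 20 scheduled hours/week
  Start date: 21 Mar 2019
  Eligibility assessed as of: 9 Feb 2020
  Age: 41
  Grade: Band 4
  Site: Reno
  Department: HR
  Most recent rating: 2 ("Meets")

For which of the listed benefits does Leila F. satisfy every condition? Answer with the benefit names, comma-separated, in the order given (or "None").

Internet Stipend

Service from 21 Mar 2019 to 9 Feb 2020: 325 days.
Health Insurance — status temporary ✓; service 325 days < 12 months (≈360 days) ✗ → not eligible.
Pension Scheme — status temporary ✗ (requires full-time, part-time, or seasonal) → not eligible.
Long-Term Disability — status temporary ✗ (requires full-time, part-time, or seasonal) → not eligible.
Professional Development Fund — service 325 days ≥ 3 months (≈90 days) ✓; site Reno ✗ (not Raleigh or Tampa) → not eligible.
Internet Stipend — status temporary ✓; service 325 days ≥ 90 days ✓; age 41 ≥ 18 ✓ → eligible.
Parking Benefit — service 325 days ≥ 6 months (≈180 days) ✓; age 41 ≥ 18 ✓; rating 2 < 3 ✗ → not eligible.
Flexible Spending Account — status temporary ✓; service 325 days < 2 years (≈730 days) ✗ → not eligible.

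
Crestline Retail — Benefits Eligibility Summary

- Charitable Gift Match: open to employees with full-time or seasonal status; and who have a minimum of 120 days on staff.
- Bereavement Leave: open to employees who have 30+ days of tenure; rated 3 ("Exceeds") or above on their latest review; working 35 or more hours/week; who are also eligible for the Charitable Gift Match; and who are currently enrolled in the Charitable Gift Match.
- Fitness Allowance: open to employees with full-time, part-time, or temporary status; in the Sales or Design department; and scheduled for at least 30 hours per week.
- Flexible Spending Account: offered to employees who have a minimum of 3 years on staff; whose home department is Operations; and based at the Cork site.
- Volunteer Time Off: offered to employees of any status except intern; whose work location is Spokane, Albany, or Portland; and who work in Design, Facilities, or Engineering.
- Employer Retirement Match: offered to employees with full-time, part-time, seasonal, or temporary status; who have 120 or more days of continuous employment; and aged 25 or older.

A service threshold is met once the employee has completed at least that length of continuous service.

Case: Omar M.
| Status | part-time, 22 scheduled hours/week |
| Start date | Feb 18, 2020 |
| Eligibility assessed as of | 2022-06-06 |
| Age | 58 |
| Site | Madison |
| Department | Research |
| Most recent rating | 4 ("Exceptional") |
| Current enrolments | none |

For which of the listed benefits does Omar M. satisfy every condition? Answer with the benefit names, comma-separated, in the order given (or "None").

Service from Feb 18, 2020 to 2022-06-06: 839 days.
Charitable Gift Match — status part-time ✗ (requires full-time or seasonal) → not eligible.
Bereavement Leave — service 839 days ≥ 30 days ✓; rating 4 ≥ 3 ✓; 22 hrs/wk < 35 ✗ → not eligible.
Fitness Allowance — status part-time ✓; dept Research ✗ → not eligible.
Flexible Spending Account — service 839 days < 3 years (≈1095 days) ✗ → not eligible.
Volunteer Time Off — status part-time ✓ (not excluded); site Madison ✗ (not Spokane, Albany, or Portland) → not eligible.
Employer Retirement Match — status part-time ✓; service 839 days ≥ 120 days ✓; age 58 ≥ 25 ✓ → eligible.

Employer Retirement Match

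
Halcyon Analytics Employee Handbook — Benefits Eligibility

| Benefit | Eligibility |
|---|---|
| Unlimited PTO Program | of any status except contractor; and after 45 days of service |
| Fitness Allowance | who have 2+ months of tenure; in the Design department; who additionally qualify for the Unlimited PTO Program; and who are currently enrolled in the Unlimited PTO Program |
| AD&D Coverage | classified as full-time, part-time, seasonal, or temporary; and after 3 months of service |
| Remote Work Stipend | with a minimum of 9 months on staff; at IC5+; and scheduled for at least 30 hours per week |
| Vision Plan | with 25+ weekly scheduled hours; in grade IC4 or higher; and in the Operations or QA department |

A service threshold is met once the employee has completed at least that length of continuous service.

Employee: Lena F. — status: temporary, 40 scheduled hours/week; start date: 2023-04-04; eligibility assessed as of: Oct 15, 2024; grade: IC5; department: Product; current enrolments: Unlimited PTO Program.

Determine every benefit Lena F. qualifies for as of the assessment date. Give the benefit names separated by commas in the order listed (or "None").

Service from 2023-04-04 to Oct 15, 2024: 560 days.
Unlimited PTO Program — status temporary ✓ (not excluded); service 560 days ≥ 45 days ✓ → eligible.
Fitness Allowance — service 560 days ≥ 2 months (≈60 days) ✓; dept Product ✗ → not eligible.
AD&D Coverage — status temporary ✓; service 560 days ≥ 3 months (≈90 days) ✓ → eligible.
Remote Work Stipend — service 560 days ≥ 9 months (≈270 days) ✓; grade IC5 ≥ IC5 ✓; 40 hrs/wk ≥ 30 ✓ → eligible.
Vision Plan — 40 hrs/wk ≥ 25 ✓; grade IC5 ≥ IC4 ✓; dept Product ✗ → not eligible.

Unlimited PTO Program, AD&D Coverage, Remote Work Stipend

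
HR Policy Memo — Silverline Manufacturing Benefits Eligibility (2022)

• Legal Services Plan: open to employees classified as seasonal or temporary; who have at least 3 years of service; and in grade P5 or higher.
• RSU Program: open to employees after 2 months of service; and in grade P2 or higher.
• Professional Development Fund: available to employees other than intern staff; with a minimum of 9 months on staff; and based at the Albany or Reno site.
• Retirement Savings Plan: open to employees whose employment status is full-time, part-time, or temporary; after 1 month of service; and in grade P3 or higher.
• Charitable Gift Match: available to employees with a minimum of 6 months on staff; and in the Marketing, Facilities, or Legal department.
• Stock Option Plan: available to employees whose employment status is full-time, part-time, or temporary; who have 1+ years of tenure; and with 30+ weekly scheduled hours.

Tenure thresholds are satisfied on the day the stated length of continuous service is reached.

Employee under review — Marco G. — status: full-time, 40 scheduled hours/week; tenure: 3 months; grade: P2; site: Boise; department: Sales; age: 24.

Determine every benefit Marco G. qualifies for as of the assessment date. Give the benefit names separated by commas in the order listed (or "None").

Legal Services Plan — status full-time ✗ (requires seasonal or temporary) → not eligible.
RSU Program — service 3 months ≥ 2 months ✓; grade P2 ≥ P2 ✓ → eligible.
Professional Development Fund — status full-time ✓ (not excluded); service 3 months < 9 months ✗ → not eligible.
Retirement Savings Plan — status full-time ✓; service 3 months ≥ 1 month ✓; grade P2 < P3 ✗ → not eligible.
Charitable Gift Match — service 3 months < 6 months ✗ → not eligible.
Stock Option Plan — status full-time ✓; service 3 months < 1 year (≈365 days) ✗ → not eligible.

RSU Program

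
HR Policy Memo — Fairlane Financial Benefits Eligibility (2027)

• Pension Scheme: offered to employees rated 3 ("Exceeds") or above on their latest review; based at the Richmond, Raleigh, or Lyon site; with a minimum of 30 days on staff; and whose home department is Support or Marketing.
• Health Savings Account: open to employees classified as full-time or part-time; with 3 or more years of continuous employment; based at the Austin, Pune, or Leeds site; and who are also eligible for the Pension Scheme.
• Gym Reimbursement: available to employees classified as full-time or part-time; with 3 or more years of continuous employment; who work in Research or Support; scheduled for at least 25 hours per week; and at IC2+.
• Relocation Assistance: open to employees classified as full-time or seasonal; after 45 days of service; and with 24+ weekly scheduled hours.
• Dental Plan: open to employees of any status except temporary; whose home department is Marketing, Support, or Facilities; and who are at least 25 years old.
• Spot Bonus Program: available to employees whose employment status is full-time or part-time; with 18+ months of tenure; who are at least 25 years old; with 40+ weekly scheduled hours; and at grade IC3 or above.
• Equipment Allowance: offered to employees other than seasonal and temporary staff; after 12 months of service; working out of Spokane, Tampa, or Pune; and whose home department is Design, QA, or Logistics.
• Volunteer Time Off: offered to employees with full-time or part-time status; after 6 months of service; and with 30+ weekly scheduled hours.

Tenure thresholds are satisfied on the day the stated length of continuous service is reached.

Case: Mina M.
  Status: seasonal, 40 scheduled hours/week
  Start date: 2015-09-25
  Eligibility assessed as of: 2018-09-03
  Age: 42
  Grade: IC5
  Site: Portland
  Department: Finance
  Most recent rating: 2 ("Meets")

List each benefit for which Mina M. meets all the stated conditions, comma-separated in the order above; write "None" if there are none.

Service from 2015-09-25 to 2018-09-03: 1074 days.
Pension Scheme — rating 2 < 3 ✗ → not eligible.
Health Savings Account — status seasonal ✗ (requires full-time or part-time) → not eligible.
Gym Reimbursement — status seasonal ✗ (requires full-time or part-time) → not eligible.
Relocation Assistance — status seasonal ✓; service 1074 days ≥ 45 days ✓; 40 hrs/wk ≥ 24 ✓ → eligible.
Dental Plan — status seasonal ✓ (not excluded); dept Finance ✗ → not eligible.
Spot Bonus Program — status seasonal ✗ (requires full-time or part-time) → not eligible.
Equipment Allowance — status seasonal ✗ (excluded) → not eligible.
Volunteer Time Off — status seasonal ✗ (requires full-time or part-time) → not eligible.

Relocation Assistance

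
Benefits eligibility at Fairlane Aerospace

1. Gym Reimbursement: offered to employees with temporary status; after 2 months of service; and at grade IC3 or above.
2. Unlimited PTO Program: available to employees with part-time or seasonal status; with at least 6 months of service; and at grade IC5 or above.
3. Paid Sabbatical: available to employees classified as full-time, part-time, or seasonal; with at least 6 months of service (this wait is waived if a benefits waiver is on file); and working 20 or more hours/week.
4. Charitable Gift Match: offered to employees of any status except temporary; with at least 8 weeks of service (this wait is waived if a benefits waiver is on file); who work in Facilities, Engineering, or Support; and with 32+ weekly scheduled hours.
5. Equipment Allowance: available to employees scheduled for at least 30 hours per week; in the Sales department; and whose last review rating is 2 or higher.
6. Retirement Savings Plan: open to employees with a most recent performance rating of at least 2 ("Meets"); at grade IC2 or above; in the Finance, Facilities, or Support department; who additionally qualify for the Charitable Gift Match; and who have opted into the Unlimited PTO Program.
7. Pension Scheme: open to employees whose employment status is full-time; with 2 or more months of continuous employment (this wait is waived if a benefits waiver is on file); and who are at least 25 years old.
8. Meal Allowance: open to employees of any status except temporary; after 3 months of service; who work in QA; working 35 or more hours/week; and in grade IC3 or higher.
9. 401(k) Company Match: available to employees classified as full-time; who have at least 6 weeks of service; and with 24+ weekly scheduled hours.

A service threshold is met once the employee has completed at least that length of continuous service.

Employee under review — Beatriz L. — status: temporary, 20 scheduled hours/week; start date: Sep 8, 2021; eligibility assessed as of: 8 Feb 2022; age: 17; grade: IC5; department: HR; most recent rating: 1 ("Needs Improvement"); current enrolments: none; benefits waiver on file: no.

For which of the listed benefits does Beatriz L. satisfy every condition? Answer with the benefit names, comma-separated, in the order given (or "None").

Service from Sep 8, 2021 to 8 Feb 2022: 153 days.
Gym Reimbursement — status temporary ✓; service 153 days ≥ 2 months (≈60 days) ✓; grade IC5 ≥ IC3 ✓ → eligible.
Unlimited PTO Program — status temporary ✗ (requires part-time or seasonal) → not eligible.
Paid Sabbatical — status temporary ✗ (requires full-time, part-time, or seasonal) → not eligible.
Charitable Gift Match — status temporary ✗ (excluded) → not eligible.
Equipment Allowance — 20 hrs/wk < 30 ✗ → not eligible.
Retirement Savings Plan — rating 1 < 2 ✗ → not eligible.
Pension Scheme — status temporary ✗ (requires full-time) → not eligible.
Meal Allowance — status temporary ✗ (excluded) → not eligible.
401(k) Company Match — status temporary ✗ (requires full-time) → not eligible.

Gym Reimbursement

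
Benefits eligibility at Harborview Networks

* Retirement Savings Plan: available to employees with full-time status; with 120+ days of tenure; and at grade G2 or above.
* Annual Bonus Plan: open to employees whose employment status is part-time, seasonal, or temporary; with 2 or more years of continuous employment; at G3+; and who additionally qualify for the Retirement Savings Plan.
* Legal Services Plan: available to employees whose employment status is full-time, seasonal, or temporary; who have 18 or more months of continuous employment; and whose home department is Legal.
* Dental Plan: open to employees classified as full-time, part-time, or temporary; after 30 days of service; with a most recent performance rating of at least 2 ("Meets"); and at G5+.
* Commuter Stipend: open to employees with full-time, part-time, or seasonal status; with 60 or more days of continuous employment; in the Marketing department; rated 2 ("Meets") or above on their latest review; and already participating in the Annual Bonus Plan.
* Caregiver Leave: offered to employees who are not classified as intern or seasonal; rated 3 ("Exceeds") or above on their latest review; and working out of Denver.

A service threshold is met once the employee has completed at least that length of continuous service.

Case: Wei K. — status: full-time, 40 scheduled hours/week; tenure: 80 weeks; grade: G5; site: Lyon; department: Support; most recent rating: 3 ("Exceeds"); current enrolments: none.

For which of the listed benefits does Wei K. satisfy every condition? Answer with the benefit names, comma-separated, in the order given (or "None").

Retirement Savings Plan, Dental Plan

Retirement Savings Plan — status full-time ✓; service 80 weeks ≥ 120 days ✓; grade G5 ≥ G2 ✓ → eligible.
Annual Bonus Plan — status full-time ✗ (requires part-time, seasonal, or temporary) → not eligible.
Legal Services Plan — status full-time ✓; service 80 weeks ≥ 18 months (≈540 days) ✓; dept Support ✗ → not eligible.
Dental Plan — status full-time ✓; service 80 weeks ≥ 30 days ✓; rating 3 ≥ 2 ✓; grade G5 ≥ G5 ✓ → eligible.
Commuter Stipend — status full-time ✓; service 80 weeks ≥ 60 days ✓; dept Support ✗ → not eligible.
Caregiver Leave — status full-time ✓ (not excluded); rating 3 ≥ 3 ✓; site Lyon ✗ (not Denver) → not eligible.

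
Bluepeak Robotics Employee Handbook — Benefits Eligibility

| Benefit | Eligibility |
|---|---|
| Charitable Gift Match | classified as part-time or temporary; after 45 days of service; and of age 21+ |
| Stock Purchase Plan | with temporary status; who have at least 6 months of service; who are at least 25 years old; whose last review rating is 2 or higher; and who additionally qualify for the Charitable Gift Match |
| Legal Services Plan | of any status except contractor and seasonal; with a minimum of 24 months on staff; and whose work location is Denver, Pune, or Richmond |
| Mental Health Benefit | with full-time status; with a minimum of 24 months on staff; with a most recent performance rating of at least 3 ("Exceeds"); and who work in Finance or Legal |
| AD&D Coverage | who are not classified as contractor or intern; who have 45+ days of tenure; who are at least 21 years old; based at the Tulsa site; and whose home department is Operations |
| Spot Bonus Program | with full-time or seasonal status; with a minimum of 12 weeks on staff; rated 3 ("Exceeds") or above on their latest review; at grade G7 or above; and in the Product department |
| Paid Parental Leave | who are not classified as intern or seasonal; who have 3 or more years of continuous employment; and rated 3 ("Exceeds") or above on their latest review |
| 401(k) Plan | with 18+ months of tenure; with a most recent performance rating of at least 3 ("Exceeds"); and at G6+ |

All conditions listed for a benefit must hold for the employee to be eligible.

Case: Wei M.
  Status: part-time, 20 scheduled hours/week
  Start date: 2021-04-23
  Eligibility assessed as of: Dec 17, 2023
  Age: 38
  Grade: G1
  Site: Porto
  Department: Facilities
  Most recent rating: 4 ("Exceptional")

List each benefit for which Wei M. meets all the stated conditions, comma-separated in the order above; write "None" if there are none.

Charitable Gift Match

Service from 2021-04-23 to Dec 17, 2023: 968 days.
Charitable Gift Match — status part-time ✓; service 968 days ≥ 45 days ✓; age 38 ≥ 21 ✓ → eligible.
Stock Purchase Plan — status part-time ✗ (requires temporary) → not eligible.
Legal Services Plan — status part-time ✓ (not excluded); service 968 days ≥ 24 months (≈720 days) ✓; site Porto ✗ (not Denver, Pune, or Richmond) → not eligible.
Mental Health Benefit — status part-time ✗ (requires full-time) → not eligible.
AD&D Coverage — status part-time ✓ (not excluded); service 968 days ≥ 45 days ✓; age 38 ≥ 21 ✓; site Porto ✗ (not Tulsa) → not eligible.
Spot Bonus Program — status part-time ✗ (requires full-time or seasonal) → not eligible.
Paid Parental Leave — status part-time ✓ (not excluded); service 968 days < 3 years (≈1095 days) ✗ → not eligible.
401(k) Plan — service 968 days ≥ 18 months (≈540 days) ✓; rating 4 ≥ 3 ✓; grade G1 < G6 ✗ → not eligible.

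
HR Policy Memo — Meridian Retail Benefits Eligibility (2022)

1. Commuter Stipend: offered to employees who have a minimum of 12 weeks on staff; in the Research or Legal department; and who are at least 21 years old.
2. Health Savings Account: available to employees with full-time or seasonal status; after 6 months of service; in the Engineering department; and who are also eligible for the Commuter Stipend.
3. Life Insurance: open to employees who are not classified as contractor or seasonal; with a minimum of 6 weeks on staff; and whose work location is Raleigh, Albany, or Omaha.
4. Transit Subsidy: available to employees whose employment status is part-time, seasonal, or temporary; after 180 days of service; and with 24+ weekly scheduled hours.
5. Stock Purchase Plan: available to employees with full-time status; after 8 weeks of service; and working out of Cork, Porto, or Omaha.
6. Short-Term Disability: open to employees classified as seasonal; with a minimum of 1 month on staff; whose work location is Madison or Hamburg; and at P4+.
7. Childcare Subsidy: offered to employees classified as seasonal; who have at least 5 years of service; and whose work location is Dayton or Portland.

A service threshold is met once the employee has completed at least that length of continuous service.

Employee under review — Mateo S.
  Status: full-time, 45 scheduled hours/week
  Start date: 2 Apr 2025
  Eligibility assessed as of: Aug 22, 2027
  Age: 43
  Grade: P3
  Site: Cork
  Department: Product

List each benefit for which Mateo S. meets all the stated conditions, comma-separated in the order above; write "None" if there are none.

Stock Purchase Plan

Service from 2 Apr 2025 to Aug 22, 2027: 872 days.
Commuter Stipend — service 872 days ≥ 12 weeks (≈84 days) ✓; dept Product ✗ → not eligible.
Health Savings Account — status full-time ✓; service 872 days ≥ 6 months (≈180 days) ✓; dept Product ✗ → not eligible.
Life Insurance — status full-time ✓ (not excluded); service 872 days ≥ 6 weeks (≈42 days) ✓; site Cork ✗ (not Raleigh, Albany, or Omaha) → not eligible.
Transit Subsidy — status full-time ✗ (requires part-time, seasonal, or temporary) → not eligible.
Stock Purchase Plan — status full-time ✓; service 872 days ≥ 8 weeks (≈56 days) ✓; site Cork ✓ → eligible.
Short-Term Disability — status full-time ✗ (requires seasonal) → not eligible.
Childcare Subsidy — status full-time ✗ (requires seasonal) → not eligible.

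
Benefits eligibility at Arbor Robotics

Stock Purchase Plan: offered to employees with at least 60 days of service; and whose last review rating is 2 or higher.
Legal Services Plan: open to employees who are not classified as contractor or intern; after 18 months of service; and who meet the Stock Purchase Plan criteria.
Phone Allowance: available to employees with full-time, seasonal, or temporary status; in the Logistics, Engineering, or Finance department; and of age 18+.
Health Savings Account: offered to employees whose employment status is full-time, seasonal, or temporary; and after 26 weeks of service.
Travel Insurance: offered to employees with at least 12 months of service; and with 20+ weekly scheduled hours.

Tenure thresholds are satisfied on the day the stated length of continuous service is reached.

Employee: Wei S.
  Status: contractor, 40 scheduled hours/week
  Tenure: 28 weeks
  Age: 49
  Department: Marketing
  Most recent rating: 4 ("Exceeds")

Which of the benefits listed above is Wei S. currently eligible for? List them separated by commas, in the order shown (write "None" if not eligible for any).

Stock Purchase Plan

Stock Purchase Plan — service 28 weeks ≥ 60 days ✓; rating 4 ≥ 2 ✓ → eligible.
Legal Services Plan — status contractor ✗ (excluded) → not eligible.
Phone Allowance — status contractor ✗ (requires full-time, seasonal, or temporary) → not eligible.
Health Savings Account — status contractor ✗ (requires full-time, seasonal, or temporary) → not eligible.
Travel Insurance — service 28 weeks < 12 months (≈360 days) ✗ → not eligible.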